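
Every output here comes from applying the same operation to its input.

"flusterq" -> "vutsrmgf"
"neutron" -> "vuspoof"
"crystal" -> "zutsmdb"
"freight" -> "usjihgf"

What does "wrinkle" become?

In each case the input is transformed by: shift every letter 1 place forward in the alphabet (wrapping around), then sort the characters into reverse alphabetical order.
"wrinkle" → "xsjolmf" → "xsomljf".

xsomljf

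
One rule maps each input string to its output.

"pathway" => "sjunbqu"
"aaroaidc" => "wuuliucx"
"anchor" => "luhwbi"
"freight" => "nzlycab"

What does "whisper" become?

lqbcmjy

The pattern: move the last character to the front, then shift every letter 6 places backward in the alphabet (wrapping around).
For "whisper", step one produces "rwhispe"; step two turns that into "lqbcmjy".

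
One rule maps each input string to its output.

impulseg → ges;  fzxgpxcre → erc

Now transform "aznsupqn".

nqp

Looking at the pairs, the operation is to reverse the string, then keep only the first 3 characters.
For "aznsupqn", step one produces "nqpusnza"; step two turns that into "nqp".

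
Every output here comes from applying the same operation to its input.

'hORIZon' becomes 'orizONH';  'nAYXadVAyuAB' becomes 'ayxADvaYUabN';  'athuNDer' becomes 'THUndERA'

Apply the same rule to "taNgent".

In each case the input is transformed by: flip the case of every letter, then move the first character to the end.
Working it through for "taNgent": intermediate "TAnGENT", final "AnGENTT".

AnGENTT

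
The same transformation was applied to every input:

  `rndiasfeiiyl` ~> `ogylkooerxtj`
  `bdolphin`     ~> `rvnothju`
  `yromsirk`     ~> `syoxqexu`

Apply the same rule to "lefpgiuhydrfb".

vmoanejxlhrkl

Each output is the input with this applied: shift every letter 6 places forward in the alphabet (wrapping around), then move the first 3 characters to the end (rotate left by 3).
For "lefpgiuhydrfb", step one produces "rklvmoanejxlh"; step two turns that into "vmoanejxlhrkl".
(Check on "yromsirk": → "exusyoxq" → "syoxqexu" ✓)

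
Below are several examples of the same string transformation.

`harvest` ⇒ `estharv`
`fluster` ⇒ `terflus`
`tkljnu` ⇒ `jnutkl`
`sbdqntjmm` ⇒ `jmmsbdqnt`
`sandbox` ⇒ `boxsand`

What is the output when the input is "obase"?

aseob

In each case the input is transformed by: move the last 3 characters to the front (rotate right by 3).
Doing the same to "obase": "aseob".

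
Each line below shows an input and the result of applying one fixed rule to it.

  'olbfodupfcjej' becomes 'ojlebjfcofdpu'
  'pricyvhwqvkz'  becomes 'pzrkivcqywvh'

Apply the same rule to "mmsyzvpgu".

Each output is the input with this applied: take characters alternately from the front and the back (1st, last, 2nd, 2nd-last, ...).
"mmsyzvpgu" → "mumgspyvz".

mumgspyvz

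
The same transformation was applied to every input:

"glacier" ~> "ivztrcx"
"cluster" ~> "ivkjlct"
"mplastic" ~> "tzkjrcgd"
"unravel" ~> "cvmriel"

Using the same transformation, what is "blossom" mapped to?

Rule — shift every letter 9 places backward in the alphabet (wrapping around), then reverse the string.
Doing the same to "blossom": "dfjjfcs".

dfjjfcs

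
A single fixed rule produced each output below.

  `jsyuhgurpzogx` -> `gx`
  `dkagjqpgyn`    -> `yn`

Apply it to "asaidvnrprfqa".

qa

Rule — keep only the last 2 characters.
Doing the same to "asaidvnrprfqa": "qa".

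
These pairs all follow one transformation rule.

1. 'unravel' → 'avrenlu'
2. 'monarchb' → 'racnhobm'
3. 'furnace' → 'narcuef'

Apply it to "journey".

rnueoyj

The transformation: take characters alternately from the front and the back (1st, last, 2nd, 2nd-last, ...), then reverse the string.
On "journey": the first step gives "jyoeunr", and the second then gives "rnueoyj".
(Check on "unravel": → "ulnerva" → "avrenlu" ✓)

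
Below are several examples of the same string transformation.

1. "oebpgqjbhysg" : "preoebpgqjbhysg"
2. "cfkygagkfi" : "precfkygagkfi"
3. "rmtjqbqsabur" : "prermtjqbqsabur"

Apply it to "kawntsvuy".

prekawntsvuy

The rule is to prepend "pre".
Doing the same to "kawntsvuy": "prekawntsvuy".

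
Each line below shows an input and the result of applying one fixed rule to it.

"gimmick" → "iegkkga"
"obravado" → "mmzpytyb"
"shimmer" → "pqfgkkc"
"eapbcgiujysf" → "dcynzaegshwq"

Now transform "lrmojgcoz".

Each output is the input with this applied: shift every letter 2 places backward in the alphabet (wrapping around), then move the last character to the front.
On "lrmojgcoz": the first step gives "jpkmheamx", and the second then gives "xjpkmheam".

xjpkmheam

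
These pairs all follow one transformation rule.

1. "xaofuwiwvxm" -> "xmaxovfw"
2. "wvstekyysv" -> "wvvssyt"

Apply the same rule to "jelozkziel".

What's happening: take characters alternately from the front and the back (1st, last, 2nd, 2nd-last, ...), then delete the last 3 characters.
For "jelozkziel", step one produces "jleeliozzk"; step two turns that into "jleelio".

jleelio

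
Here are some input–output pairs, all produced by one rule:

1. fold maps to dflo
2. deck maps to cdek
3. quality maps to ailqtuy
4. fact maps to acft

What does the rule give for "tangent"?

The transformation: sort the characters into alphabetical order.
On "tangent" that produces "aegnntt".

aegnntt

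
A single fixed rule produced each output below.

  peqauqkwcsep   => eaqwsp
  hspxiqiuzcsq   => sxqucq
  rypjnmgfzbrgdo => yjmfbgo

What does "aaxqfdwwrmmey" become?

aqdwme

The pattern: keep every other character starting from the second (positions 2nd, 4th, 6th, ...).
Doing the same to "aaxqfdwwrmmey": "aqdwme".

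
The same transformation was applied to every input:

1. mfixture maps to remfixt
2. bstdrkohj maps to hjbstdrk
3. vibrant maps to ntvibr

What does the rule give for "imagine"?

neimag

What's happening: move the last 2 characters to the front (rotate right by 2), then delete the last character.
Starting from "imagine": after the first operation, "neimagi"; after the second, "neimag".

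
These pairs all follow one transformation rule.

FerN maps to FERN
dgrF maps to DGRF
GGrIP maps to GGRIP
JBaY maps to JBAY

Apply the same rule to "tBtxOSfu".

TBTXOSFU

The pattern: convert every letter to uppercase.
Doing the same to "tBtxOSfu": "TBTXOSFU".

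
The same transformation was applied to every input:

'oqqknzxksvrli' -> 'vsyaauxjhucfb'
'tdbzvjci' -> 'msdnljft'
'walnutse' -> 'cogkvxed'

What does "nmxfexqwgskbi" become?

lsxwhpohagqcu

Rule — shift every letter 10 places forward in the alphabet (wrapping around), then move the last 2 characters to the front (rotate right by 2).
For "nmxfexqwgskbi", step one produces "xwhpohagqculs"; step two turns that into "lsxwhpohagqcu".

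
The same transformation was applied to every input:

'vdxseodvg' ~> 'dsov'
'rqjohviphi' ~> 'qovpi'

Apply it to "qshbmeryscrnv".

In each case the input is transformed by: keep every other character starting from the second (positions 2nd, 4th, 6th, ...).
Applying that to "qshbmeryscrnv" gives "sbeycn".

sbeycn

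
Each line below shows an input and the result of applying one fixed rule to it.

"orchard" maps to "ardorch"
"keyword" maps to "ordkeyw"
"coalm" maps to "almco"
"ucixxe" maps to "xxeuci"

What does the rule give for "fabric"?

ricfab

The rule is to move the last 3 characters to the front (rotate right by 3).
So "fabric" becomes "ricfab".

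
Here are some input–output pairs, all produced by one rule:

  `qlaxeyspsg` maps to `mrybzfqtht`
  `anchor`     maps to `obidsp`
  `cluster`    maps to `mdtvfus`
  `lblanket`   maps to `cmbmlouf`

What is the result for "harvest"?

In each case the input is transformed by: swap each adjacent pair of characters (1↔2, 3↔4, ...), then shift every letter 1 place forward in the alphabet (wrapping around).
For "harvest", step one produces "ahvrset"; step two turns that into "biwstfu".

biwstfu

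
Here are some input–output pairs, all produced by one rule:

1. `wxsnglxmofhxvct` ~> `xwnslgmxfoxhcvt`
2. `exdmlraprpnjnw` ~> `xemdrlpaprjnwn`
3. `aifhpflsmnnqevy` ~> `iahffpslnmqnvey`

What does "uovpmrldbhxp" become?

The rule is to swap each adjacent pair of characters (1↔2, 3↔4, ...).
On "uovpmrldbhxp" that produces "oupvrmdlhbpx".

oupvrmdlhbpx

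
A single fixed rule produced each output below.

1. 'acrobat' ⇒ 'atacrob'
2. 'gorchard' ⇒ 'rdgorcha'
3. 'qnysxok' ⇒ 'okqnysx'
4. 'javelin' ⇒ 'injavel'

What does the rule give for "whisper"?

erwhisp

The pattern: move the last 2 characters to the front (rotate right by 2).
On "whisper" that produces "erwhisp".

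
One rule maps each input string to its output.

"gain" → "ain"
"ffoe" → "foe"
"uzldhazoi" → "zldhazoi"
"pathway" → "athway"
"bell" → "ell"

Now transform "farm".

arm

The pattern: delete the first character.
Applying that to "farm" gives "arm".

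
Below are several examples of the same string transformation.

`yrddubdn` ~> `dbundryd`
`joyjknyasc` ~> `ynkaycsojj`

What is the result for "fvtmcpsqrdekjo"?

Rule — swap each adjacent pair of characters (1↔2, 3↔4, ...), then move the first 3 characters to the end (rotate left by 3).
On "fvtmcpsqrdekjo": the first step gives "vfmtpcqsdrkeoj", and the second then gives "tpcqsdrkeojvfm".

tpcqsdrkeojvfm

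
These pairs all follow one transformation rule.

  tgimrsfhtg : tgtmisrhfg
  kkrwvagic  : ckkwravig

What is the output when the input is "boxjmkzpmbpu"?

pobjxkmpzbmu

The transformation: swap each adjacent pair of characters (1↔2, 3↔4, ...), then move the last character to the front.
On "boxjmkzpmbpu": the first step gives "objxkmpzbmup", and the second then gives "pobjxkmpzbmu".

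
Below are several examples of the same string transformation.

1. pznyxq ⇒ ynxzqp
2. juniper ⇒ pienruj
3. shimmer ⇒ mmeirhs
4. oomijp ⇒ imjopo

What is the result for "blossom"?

ssoomlb

The rule is to move the last 3 characters to the front (rotate right by 3), then take characters alternately from the front and the back (1st, last, 2nd, 2nd-last, ...).
For "blossom", step one produces "somblos"; step two turns that into "ssoomlb".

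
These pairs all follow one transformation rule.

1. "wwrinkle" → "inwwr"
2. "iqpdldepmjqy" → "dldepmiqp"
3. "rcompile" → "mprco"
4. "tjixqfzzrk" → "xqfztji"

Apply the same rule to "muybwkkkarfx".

The transformation: delete the last 3 characters, then move the first 3 characters to the end (rotate left by 3).
For "muybwkkkarfx", step one produces "muybwkkka"; step two turns that into "bwkkkamuy".
(Check on "tjixqfzzrk": → "tjixqfz" → "xqfztji" ✓)

bwkkkamuy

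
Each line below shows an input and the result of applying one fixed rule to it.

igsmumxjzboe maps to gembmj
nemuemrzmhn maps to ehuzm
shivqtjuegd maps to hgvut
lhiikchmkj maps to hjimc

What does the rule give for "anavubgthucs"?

nsvubt

Each output is the input with this applied: keep every other character starting from the second (positions 2nd, 4th, 6th, ...), then take characters alternately from the front and the back (1st, last, 2nd, 2nd-last, ...).
"anavubgthucs" → "nvbtus" → "nsvubt".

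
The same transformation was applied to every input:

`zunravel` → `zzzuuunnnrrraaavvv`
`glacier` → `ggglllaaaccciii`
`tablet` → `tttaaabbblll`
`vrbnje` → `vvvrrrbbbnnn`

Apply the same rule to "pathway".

What's happening: delete the last 2 characters, then repeat every character 3 times.
Working it through for "pathway": intermediate "pathw", final "pppaaattthhhwww".

pppaaattthhhwww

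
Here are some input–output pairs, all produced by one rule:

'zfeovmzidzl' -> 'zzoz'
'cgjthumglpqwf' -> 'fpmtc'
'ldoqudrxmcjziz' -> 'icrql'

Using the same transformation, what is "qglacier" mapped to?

eaq

The rule is to keep one character in every 3, starting at position 1 (positions 1st, 4th, 7th, ...), then reverse the string.
Starting from "qglacier": after the first operation, "qae"; after the second, "eaq".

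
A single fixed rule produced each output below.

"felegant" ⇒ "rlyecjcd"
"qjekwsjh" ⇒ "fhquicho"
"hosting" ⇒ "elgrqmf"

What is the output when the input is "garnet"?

rclpye

In each case the input is transformed by: shift every letter 2 places backward in the alphabet (wrapping around), then reverse the string.
"garnet" → "eyplcr" → "rclpye".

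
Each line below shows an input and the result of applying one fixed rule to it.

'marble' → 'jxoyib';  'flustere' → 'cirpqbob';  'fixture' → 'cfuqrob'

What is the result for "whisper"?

tefpmbo

Rule — shift every letter 3 places backward in the alphabet (wrapping around).
Applying that to "whisper" gives "tefpmbo".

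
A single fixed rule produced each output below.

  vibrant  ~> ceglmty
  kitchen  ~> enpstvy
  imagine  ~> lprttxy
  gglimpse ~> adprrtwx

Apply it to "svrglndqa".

bcdglorwy

Each output is the input with this applied: shift every letter 11 places forward in the alphabet (wrapping around), then sort the characters into alphabetical order.
Applying both steps to "svrglndqa": "dgcrwyobl", then "bcdglorwy".
(Check on "vibrant": → "gtmclye" → "ceglmty" ✓)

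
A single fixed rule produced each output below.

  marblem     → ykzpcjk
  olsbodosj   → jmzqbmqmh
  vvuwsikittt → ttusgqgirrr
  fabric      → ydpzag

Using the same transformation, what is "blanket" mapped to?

jzlycir

Looking at the pairs, the operation is to swap each adjacent pair of characters (1↔2, 3↔4, ...), then shift every letter 2 places backward in the alphabet (wrapping around).
Applying both steps to "blanket": "lbnaekt", then "jzlycir".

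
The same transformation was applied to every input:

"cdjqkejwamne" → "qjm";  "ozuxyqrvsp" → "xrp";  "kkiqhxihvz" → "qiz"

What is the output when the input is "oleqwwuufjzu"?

quj

The rule is to delete the first 3 characters, then keep one character in every 3, starting at position 1 (positions 1st, 4th, 7th, ...).
Working it through for "oleqwwuufjzu": intermediate "qwwuufjzu", final "quj".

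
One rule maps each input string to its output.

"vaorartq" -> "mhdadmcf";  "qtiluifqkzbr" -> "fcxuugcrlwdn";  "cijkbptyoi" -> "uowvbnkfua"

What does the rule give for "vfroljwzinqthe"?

rhadvxlizufcqt

The transformation: swap each adjacent pair of characters (1↔2, 3↔4, ...), then shift every letter 12 places forward in the alphabet (wrapping around).
Applying that to "vfroljwzinqthe" gives "rhadvxlizufcqt".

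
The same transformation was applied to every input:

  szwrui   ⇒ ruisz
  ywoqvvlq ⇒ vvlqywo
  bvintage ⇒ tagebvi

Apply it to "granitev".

itevgra

The transformation: swap the front and back halves of the string, then delete the last character.
"granitev" → "itevgran" → "itevgra".
(Check on "bvintage": → "tagebvin" → "tagebvi" ✓)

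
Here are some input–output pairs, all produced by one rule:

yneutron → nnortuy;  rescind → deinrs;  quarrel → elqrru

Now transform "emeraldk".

deeklmr

Each output is the input with this applied: sort the characters into alphabetical order, then delete the first character.
For "emeraldk" the result is "deeklmr".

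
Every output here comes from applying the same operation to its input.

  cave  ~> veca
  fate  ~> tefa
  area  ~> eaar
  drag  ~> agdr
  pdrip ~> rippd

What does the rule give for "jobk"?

bkjo

Looking at the pairs, the operation is to move the first 2 characters to the end (rotate left by 2).
Applying that to "jobk" gives "bkjo".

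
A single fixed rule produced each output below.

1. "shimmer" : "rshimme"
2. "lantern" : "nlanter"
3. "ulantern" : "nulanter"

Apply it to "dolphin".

ndolphi

The pattern: move the last character to the front.
So "dolphin" becomes "ndolphi".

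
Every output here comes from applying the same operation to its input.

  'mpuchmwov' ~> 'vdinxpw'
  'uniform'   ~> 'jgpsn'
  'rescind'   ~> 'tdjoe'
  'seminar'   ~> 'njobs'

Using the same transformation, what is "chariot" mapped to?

bsjpu

Each output is the input with this applied: shift every letter 1 place forward in the alphabet (wrapping around), then delete the first 2 characters.
On "chariot": the first step gives "dibsjpu", and the second then gives "bsjpu".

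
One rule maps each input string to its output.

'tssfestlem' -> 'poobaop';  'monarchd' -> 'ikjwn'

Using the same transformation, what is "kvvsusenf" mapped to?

grroqo

In each case the input is transformed by: shift every letter 4 places backward in the alphabet (wrapping around), then delete the last 3 characters.
Working it through for "kvvsusenf": intermediate "grroqoajb", final "grroqo".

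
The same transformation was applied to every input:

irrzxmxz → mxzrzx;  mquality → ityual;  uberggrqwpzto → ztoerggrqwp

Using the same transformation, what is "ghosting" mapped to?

ingost

The rule is to delete the first 2 characters, then move the last 3 characters to the front (rotate right by 3).
Starting from "ghosting": after the first operation, "osting"; after the second, "ingost".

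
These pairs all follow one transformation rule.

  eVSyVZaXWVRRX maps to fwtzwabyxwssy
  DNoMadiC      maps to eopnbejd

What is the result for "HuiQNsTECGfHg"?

Rule — shift every letter 1 place forward in the alphabet (wrapping around), then convert every letter to lowercase.
On "HuiQNsTECGfHg" that produces "ivjrotufdhgih".

ivjrotufdhgih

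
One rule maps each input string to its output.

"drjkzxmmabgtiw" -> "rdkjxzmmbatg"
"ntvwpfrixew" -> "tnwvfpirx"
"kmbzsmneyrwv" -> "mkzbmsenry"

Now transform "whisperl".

The pattern: delete the last 2 characters, then swap each adjacent pair of characters (1↔2, 3↔4, ...).
On "whisperl": the first step gives "whispe", and the second then gives "hwsiep".
(Check on "kmbzsmneyrwv": → "kmbzsmneyr" → "mkzbmsenry" ✓)

hwsiep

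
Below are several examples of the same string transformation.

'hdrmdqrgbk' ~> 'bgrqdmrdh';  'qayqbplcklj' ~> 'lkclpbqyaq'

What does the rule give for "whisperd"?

The rule is to delete the last character, then reverse the string.
On "whisperd": the first step gives "whisper", and the second then gives "repsihw".

repsihw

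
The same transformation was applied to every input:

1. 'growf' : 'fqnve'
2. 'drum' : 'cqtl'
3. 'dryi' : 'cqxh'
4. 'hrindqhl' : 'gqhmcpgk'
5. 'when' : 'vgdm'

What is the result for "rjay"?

qizx

Looking at the pairs, the operation is to shift every letter 1 place backward in the alphabet (wrapping around).
On "rjay" that produces "qizx".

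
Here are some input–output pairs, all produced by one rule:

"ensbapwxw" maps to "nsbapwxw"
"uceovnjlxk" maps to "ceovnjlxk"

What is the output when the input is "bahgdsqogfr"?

ahgdsqogfr

Looking at the pairs, the operation is to delete the first character.
"bahgdsqogfr" → "ahgdsqogfr".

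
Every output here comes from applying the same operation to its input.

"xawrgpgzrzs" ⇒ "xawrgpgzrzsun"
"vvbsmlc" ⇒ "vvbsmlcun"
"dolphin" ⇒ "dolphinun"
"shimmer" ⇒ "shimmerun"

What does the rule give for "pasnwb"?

Looking at the pairs, the operation is to append "un".
"pasnwb" → "pasnwbun".

pasnwbun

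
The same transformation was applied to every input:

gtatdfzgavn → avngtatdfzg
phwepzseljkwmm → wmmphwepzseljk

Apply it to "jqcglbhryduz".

The rule is to move the last 3 characters to the front (rotate right by 3).
Applying that to "jqcglbhryduz" gives "duzjqcglbhry".

duzjqcglbhry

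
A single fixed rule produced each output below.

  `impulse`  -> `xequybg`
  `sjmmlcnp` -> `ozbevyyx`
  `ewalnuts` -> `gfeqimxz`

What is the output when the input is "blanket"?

In each case the input is transformed by: shift every letter 12 places forward in the alphabet (wrapping around), then move the last 3 characters to the front (rotate right by 3).
For "blanket", step one produces "nxmzwqf"; step two turns that into "wqfnxmz".

wqfnxmz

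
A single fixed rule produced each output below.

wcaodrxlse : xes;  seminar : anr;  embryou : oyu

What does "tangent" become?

net

What's happening: swap each adjacent pair of characters (1↔2, 3↔4, ...), then keep only the last 3 characters.
Starting from "tangent": after the first operation, "atgnnet"; after the second, "net".
(Check on "seminar": → "esimanr" → "anr" ✓)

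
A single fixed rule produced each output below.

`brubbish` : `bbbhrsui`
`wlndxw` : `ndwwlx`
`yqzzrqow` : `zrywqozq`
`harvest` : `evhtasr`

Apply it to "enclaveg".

laegnecv

Rule — take characters alternately from the front and the back (1st, last, 2nd, 2nd-last, ...), then move the last 2 characters to the front (rotate right by 2).
"enclaveg" → "egnecvla" → "laegnecv".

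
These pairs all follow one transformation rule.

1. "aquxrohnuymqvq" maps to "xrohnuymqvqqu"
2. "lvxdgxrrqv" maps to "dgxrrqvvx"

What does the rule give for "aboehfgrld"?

The rule is to delete the first character, then move the first 2 characters to the end (rotate left by 2).
Doing the same to "aboehfgrld": "ehfgrldbo".
(Check on "lvxdgxrrqv": → "vxdgxrrqv" → "dgxrrqvvx" ✓)

ehfgrldbo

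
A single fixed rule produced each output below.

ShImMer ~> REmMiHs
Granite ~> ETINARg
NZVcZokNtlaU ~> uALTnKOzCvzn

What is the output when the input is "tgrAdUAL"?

Each output is the input with this applied: reverse the string, then flip the case of every letter.
Starting from "tgrAdUAL": after the first operation, "LAUdArgt"; after the second, "lauDaRGT".
(Check on "ShImMer": → "reMmIhS" → "REmMiHs" ✓)

lauDaRGT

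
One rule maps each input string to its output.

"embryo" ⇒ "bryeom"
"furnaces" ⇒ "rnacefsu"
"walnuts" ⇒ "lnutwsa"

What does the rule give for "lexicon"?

xicolne

Each output is the input with this applied: swap the first and last characters, then move the first 2 characters to the end (rotate left by 2).
Doing the same to "lexicon": "xicolne".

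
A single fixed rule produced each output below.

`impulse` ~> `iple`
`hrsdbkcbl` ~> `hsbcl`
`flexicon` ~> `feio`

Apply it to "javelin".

jvln

Rule — keep every other character starting from the first (positions 1st, 3rd, 5th, ...).
Doing the same to "javelin": "jvln".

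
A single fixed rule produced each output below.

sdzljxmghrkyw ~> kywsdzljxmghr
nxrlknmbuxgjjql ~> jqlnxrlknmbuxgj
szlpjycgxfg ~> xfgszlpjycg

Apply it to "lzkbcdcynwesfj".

sfjlzkbcdcynwe

What's happening: move the last 3 characters to the front (rotate right by 3).
So "lzkbcdcynwesfj" becomes "sfjlzkbcdcynwe".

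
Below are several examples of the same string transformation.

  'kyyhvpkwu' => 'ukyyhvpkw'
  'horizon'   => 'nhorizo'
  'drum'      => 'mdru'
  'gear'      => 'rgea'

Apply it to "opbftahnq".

The pattern: move the last character to the front.
Applying that to "opbftahnq" gives "qopbftahn".

qopbftahn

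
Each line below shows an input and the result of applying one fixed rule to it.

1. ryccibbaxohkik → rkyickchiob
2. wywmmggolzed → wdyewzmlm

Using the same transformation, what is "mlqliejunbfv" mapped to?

What's happening: take characters alternately from the front and the back (1st, last, 2nd, 2nd-last, ...), then delete the last 3 characters.
Applying both steps to "mlqliejunbfv": "mvlfqblniuej", then "mvlfqblni".

mvlfqblni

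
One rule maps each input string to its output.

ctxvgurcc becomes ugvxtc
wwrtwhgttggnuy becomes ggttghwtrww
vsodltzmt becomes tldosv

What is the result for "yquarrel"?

rauqy

Each output is the input with this applied: delete the last 3 characters, then reverse the string.
Working it through for "yquarrel": intermediate "yquar", final "rauqy".
(Check on "ctxvgurcc": → "ctxvgu" → "ugvxtc" ✓)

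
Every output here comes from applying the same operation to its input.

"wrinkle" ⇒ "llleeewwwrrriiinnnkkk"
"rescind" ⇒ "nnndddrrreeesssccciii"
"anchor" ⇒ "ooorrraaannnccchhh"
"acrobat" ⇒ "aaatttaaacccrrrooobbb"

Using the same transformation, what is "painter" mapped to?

In each case the input is transformed by: move the last 2 characters to the front (rotate right by 2), then repeat every character 3 times.
Doing the same to "painter": "eeerrrpppaaaiiinnnttt".

eeerrrpppaaaiiinnnttt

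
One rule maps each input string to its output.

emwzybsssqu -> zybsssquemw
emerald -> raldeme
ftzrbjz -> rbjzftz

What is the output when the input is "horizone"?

izonehor

The pattern: move the first 3 characters to the end (rotate left by 3).
"horizone" → "izonehor".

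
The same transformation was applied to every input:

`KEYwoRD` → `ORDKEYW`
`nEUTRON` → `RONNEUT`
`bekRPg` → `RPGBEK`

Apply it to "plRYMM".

In each case the input is transformed by: move the last 3 characters to the front (rotate right by 3), then convert every letter to uppercase.
For "plRYMM" the result is "YMMPLR".
(Check on "nEUTRON": → "RONnEUT" → "RONNEUT" ✓)

YMMPLR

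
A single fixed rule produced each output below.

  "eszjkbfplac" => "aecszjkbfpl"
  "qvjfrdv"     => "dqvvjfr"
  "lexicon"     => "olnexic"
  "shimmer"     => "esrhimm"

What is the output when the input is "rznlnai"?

Rule — swap the first and last characters, then move the last 2 characters to the front (rotate right by 2).
For "rznlnai", step one produces "iznlnar"; step two turns that into "ariznln".

ariznln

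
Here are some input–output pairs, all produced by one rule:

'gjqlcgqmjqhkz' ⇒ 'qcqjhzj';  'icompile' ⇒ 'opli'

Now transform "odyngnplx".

In each case the input is transformed by: move the first 2 characters to the end (rotate left by 2), then keep every other character starting from the first (positions 1st, 3rd, 5th, ...).
Applying both steps to "odyngnplx": "yngnplxod", then "ygpxd".

ygpxd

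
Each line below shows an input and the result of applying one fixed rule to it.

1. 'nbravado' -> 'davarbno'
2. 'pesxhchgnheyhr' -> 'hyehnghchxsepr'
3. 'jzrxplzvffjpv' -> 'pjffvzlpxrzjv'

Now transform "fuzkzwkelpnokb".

konplekwzkzufb

The rule is to reverse the string, then move the first character to the end.
For "fuzkzwkelpnokb", step one produces "bkonplekwzkzuf"; step two turns that into "konplekwzkzufb".
(Check on "jzrxplzvffjpv": → "vpjffvzlpxrzj" → "pjffvzlpxrzjv" ✓)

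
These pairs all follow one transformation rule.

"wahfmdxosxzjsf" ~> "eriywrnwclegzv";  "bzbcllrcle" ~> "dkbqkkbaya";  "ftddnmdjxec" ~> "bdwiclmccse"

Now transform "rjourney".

xdmqtniq

Looking at the pairs, the operation is to shift every letter 1 place backward in the alphabet (wrapping around), then reverse the string.
Starting from "rjourney": after the first operation, "qintqmdx"; after the second, "xdmqtniq".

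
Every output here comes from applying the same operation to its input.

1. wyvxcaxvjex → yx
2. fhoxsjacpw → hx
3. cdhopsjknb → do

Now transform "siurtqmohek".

ir

The transformation: keep every other character starting from the second (positions 2nd, 4th, 6th, ...), then delete the last 3 characters.
For "siurtqmohek", step one produces "irqoe"; step two turns that into "ir".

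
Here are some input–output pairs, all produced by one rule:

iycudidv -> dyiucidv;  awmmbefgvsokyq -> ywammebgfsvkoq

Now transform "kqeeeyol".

oqkeeyel

What's happening: swap each adjacent pair of characters (1↔2, 3↔4, ...), then move the last character to the front.
"kqeeeyol" → "oqkeeyel".
(Check on "iycudidv": → "yiucidvd" → "dyiucidv" ✓)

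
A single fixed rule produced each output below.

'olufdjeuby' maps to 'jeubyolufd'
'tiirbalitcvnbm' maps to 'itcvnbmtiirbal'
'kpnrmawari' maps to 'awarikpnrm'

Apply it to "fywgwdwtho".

What's happening: swap the front and back halves of the string.
So "fywgwdwtho" becomes "dwthofywgw".

dwthofywgw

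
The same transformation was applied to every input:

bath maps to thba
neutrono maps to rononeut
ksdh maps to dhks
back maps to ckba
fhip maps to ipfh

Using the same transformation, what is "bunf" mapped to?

nfbu

Each output is the input with this applied: swap the front and back halves of the string.
So "bunf" becomes "nfbu".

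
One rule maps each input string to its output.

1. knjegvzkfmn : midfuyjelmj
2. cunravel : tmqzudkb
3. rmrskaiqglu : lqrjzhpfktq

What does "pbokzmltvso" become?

anjylksurno

The rule is to move the first character to the end, then shift every letter 1 place backward in the alphabet (wrapping around).
Working it through for "pbokzmltvso": intermediate "bokzmltvsop", final "anjylksurno".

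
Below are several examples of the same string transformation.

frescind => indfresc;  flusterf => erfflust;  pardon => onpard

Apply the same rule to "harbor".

orharb

Looking at the pairs, the operation is to move the first character to the end, then swap the front and back halves of the string.
Applying both steps to "harbor": "arborh", then "orharb".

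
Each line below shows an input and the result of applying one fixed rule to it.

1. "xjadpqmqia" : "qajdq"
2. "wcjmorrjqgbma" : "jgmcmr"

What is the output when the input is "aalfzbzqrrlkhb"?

qrkbafb

Looking at the pairs, the operation is to keep every other character starting from the second (positions 2nd, 4th, 6th, ...), then move the first 3 characters to the end (rotate left by 3).
Starting from "aalfzbzqrrlkhb": after the first operation, "afbqrkb"; after the second, "qrkbafb".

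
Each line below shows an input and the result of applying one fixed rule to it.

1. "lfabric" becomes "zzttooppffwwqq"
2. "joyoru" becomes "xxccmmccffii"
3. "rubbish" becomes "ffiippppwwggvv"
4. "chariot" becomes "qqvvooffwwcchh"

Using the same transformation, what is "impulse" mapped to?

What's happening: double every character, then shift every letter 12 places backward in the alphabet (wrapping around).
On "impulse": the first step gives "iimmppuullssee", and the second then gives "wwaaddiizzggss".

wwaaddiizzggss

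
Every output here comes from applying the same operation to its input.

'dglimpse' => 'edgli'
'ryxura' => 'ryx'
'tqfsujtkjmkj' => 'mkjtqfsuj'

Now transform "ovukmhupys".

Each output is the input with this applied: swap the front and back halves of the string, then delete the first 3 characters.
For "ovukmhupys", step one produces "hupysovukm"; step two turns that into "ysovukm".

ysovukm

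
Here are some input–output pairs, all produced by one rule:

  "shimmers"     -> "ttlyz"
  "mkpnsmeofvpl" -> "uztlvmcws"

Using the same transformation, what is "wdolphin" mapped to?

swopu

The transformation: delete the first 3 characters, then shift every letter 7 places forward in the alphabet (wrapping around).
"wdolphin" → "swopu".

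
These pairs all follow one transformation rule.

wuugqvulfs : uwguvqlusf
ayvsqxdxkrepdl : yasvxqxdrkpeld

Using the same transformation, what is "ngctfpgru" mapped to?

The transformation: swap each adjacent pair of characters (1↔2, 3↔4, ...).
For "ngctfpgru" the result is "gntcpfrgu".

gntcpfrgu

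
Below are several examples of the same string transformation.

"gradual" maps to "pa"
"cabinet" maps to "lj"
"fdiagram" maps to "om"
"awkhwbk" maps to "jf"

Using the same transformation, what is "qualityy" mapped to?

Looking at the pairs, the operation is to shift every letter 9 places forward in the alphabet (wrapping around), then keep only the first 2 characters.
So "qualityy" becomes "zd".
(Check on "cabinet": → "ljkrwnc" → "lj" ✓)

zd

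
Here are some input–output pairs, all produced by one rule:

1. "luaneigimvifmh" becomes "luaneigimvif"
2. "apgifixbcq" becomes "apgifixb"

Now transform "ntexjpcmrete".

ntexjpcmre

In each case the input is transformed by: delete the last 2 characters.
Doing the same to "ntexjpcmrete": "ntexjpcmre".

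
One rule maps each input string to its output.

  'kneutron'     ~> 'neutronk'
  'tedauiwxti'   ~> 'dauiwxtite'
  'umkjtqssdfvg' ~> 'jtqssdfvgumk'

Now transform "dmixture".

mixtured

The transformation: swap the front and back halves of the string, then move the last 3 characters to the front (rotate right by 3).
Applying both steps to "dmixture": "turedmix", then "mixtured".
(Check on "kneutron": → "tronkneu" → "neutronk" ✓)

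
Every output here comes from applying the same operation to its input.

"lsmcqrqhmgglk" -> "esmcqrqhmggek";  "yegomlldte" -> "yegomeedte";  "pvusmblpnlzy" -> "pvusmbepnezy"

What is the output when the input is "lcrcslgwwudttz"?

In each case the input is transformed by: replace every "l" with "e".
Applying that to "lcrcslgwwudttz" gives "ecrcsegwwudttz".

ecrcsegwwudttz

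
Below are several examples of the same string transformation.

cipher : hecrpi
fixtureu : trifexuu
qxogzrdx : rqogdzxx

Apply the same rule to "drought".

What's happening: sort the characters into reverse alphabetical order, then move the first 3 characters to the end (rotate left by 3).
For "drought", step one produces "utrohgd"; step two turns that into "ohgdutr".

ohgdutr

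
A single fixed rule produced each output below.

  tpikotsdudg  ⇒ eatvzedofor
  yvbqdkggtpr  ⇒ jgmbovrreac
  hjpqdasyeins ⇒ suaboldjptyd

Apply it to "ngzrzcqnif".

The pattern: shift every letter 11 places forward in the alphabet (wrapping around).
Doing the same to "ngzrzcqnif": "yrkcknbytq".

yrkcknbytq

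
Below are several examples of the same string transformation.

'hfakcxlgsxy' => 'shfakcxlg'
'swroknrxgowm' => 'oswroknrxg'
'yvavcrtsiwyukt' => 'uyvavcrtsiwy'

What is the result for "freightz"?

hfreig

Rule — delete the last 2 characters, then move the last character to the front.
"freightz" → "freigh" → "hfreig".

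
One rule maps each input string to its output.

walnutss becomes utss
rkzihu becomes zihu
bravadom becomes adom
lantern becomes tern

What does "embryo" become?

Each output is the input with this applied: keep only the last 4 characters.
For "embryo" the result is "bryo".

bryo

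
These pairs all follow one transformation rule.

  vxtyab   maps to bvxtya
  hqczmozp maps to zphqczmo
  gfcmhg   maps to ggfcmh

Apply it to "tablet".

What's happening: move the first 2 characters to the end (rotate left by 2), then swap the front and back halves of the string.
Applying both steps to "tablet": "bletta", then "ttable".

ttable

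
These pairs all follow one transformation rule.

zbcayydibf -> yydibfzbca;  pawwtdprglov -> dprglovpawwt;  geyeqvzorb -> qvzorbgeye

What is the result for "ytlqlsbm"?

qlsbmytl

What's happening: move the last character to the front, then swap the front and back halves of the string.
Starting from "ytlqlsbm": after the first operation, "mytlqlsb"; after the second, "qlsbmytl".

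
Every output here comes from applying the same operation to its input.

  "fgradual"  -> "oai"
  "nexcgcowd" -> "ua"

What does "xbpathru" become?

ueo

The pattern: shift every letter 3 places backward in the alphabet (wrapping around), then keep only the vowels.
Applying both steps to "xbpathru": "uymxqeor", then "ueo".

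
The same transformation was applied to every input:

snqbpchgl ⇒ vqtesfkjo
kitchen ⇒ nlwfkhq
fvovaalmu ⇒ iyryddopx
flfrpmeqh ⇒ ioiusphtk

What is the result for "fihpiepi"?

The transformation: shift every letter 3 places forward in the alphabet (wrapping around).
"fihpiepi" → "ilkslhsl".

ilkslhsl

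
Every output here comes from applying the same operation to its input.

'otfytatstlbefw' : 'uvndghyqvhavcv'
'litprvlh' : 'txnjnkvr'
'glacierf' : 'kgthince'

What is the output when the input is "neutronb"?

tqpdpgwv

Each output is the input with this applied: swap the front and back halves of the string, then shift every letter 2 places forward in the alphabet (wrapping around).
Starting from "neutronb": after the first operation, "ronbneut"; after the second, "tqpdpgwv".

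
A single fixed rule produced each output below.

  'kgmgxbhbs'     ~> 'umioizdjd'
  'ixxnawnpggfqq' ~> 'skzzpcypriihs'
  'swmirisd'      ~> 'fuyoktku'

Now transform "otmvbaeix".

Looking at the pairs, the operation is to shift every letter 2 places forward in the alphabet (wrapping around), then move the last character to the front.
"otmvbaeix" → "qvoxdcgkz" → "zqvoxdcgk".
(Check on "kgmgxbhbs": → "mioizdjdu" → "umioizdjd" ✓)

zqvoxdcgk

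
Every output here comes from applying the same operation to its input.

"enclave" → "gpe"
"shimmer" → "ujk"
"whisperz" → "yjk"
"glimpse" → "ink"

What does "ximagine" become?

The pattern: shift every letter 2 places forward in the alphabet (wrapping around), then keep only the first 3 characters.
For "ximagine", step one produces "zkocikpg"; step two turns that into "zko".

zko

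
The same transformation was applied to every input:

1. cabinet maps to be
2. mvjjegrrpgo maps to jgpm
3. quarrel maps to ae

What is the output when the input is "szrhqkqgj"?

What's happening: move the first character to the end, then keep one character in every 3, starting at position 2 (positions 2nd, 5th, 8th, ...).
For "szrhqkqgj", step one produces "zrhqkqgjs"; step two turns that into "rkj".

rkj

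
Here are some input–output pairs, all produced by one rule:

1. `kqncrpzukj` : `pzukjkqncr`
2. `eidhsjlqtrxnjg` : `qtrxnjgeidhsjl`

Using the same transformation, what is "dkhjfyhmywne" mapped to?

The rule is to swap the front and back halves of the string.
For "dkhjfyhmywne" the result is "hmywnedkhjfy".

hmywnedkhjfy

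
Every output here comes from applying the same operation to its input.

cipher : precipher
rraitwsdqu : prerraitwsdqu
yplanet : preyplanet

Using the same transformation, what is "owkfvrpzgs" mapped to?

Each output is the input with this applied: prepend "pre".
On "owkfvrpzgs" that produces "preowkfvrpzgs".

preowkfvrpzgs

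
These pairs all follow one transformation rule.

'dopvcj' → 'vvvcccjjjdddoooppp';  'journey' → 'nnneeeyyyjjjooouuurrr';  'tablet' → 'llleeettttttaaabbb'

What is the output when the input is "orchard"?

aaarrrdddooorrrccchhh

Each output is the input with this applied: move the last 3 characters to the front (rotate right by 3), then repeat every character 3 times.
"orchard" → "ardorch" → "aaarrrdddooorrrccchhh".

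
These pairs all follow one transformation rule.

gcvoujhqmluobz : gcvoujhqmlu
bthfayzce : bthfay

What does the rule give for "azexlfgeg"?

The transformation: delete the last 3 characters.
For "azexlfgeg" the result is "azexlf".

azexlf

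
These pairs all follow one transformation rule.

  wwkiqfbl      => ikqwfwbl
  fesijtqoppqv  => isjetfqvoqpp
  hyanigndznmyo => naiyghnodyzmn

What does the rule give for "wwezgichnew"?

What's happening: move the first 3 characters to the end (rotate left by 3), then take characters alternately from the front and the back (1st, last, 2nd, 2nd-last, ...).
Starting from "wwezgichnew": after the first operation, "zgichnewwwe"; after the second, "zegwiwcwhen".

zegwiwcwhen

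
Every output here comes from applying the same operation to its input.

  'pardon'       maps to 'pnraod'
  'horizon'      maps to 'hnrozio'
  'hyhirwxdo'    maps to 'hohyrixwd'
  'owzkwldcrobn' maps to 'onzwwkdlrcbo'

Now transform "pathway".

The rule is to move the last character to the front, then swap each adjacent pair of characters (1↔2, 3↔4, ...).
For "pathway", step one produces "ypathwa"; step two turns that into "pytawha".
(Check on "owzkwldcrobn": → "nowzkwldcrob" → "onzwwkdlrcbo" ✓)

pytawha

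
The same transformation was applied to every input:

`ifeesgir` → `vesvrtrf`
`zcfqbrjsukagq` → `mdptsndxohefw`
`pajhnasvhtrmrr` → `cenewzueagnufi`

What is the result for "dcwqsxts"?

qfpgjkdf

Rule — shift every letter 13 places forward in the alphabet (wrapping around) — i.e. ROT13, then take characters alternately from the front and the back (1st, last, 2nd, 2nd-last, ...).
On "dcwqsxts": the first step gives "qpjdfkgf", and the second then gives "qfpgjkdf".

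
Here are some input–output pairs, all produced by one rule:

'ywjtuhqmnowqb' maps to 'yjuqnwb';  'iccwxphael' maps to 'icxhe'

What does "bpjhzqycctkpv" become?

bjzyckv

What's happening: keep every other character starting from the first (positions 1st, 3rd, 5th, ...).
On "bpjhzqycctkpv" that produces "bjzyckv".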